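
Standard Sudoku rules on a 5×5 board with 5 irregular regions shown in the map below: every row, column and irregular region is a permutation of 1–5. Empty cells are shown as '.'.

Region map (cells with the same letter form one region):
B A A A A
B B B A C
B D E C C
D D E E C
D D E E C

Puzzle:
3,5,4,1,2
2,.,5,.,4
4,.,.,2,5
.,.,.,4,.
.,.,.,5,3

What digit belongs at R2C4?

R2C2 = 1 (sole candidate).
R2C4 = 3: row 2 has {1,2,4,5}; col 4 has {1,2,4,5}; region has {1,2,4,5} → only 3 remains.

3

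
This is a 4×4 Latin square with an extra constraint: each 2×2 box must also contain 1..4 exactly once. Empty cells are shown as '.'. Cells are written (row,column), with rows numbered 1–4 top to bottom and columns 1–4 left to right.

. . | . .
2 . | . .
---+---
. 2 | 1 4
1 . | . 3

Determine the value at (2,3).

(2,4) = 1 (sole candidate).
(3,1) = 3 (sole candidate).
(4,2) = 4 (sole candidate).
(4,3) = 2 (sole candidate).
(1,1) = 4 (sole candidate).
(1,3) = 3 (sole candidate).
(1,4) = 2 (sole candidate).
(2,2) = 3 (sole candidate).
(2,3) = 4: row 2 has {1,2,3}; col 3 has {1,2,3}; box has {1,2,3} → only 4 remains.

4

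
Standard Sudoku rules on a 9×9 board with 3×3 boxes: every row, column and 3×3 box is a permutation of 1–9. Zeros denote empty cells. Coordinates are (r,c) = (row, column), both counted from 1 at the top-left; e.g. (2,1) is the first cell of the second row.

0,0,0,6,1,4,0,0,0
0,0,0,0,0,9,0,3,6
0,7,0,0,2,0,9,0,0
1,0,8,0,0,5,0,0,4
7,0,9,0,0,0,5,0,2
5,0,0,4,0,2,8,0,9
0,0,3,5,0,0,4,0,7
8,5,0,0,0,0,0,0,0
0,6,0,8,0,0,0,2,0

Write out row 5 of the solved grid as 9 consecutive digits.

749183562

(2,4) = 7 (sole candidate).
(3,4) = 3 (sole candidate).
(3,6) = 8 (sole candidate).
(4,4) = 9 (sole candidate).
(5,4) = 1: row 5 has {2,5,7,9}; col 4 has {3,4,5,6,7,8,9}; box has {2,4,5,9} → only 1 remains.
(5,8) = 6: row 5 has {1,2,5,7,9}; col 8 has {2,3}; box has {2,4,5,8,9} → only 6 remains.
(6,2) = 3 (sole candidate).
(6,3) = 6 (sole candidate).
(6,5) = 7 (sole candidate).
(6,8) = 1 (sole candidate).
(8,4) = 2 (sole candidate).
(8,8) = 9 (sole candidate).
(2,5) = 5 (sole candidate).
(4,2) = 2 (sole candidate).
(4,8) = 7 (sole candidate).
(5,2) = 4: row 5 has {1,2,5,6,7,9}; col 2 has {2,3,5,6,7}; box has {1,2,3,5,6,7,8,9} → only 4 remains.
(5,6) = 3: row 5 has {1,2,4,5,6,7,9}; col 6 has {2,4,5,8,9}; box has {1,2,4,5,7,9} → only 3 remains.
(7,8) = 8 (sole candidate).
(1,8) = 5 (sole candidate).
(1,9) = 8 (sole candidate).
(3,8) = 4 (sole candidate).
(3,9) = 1 (sole candidate).
(4,5) = 6 (sole candidate).
(4,7) = 3 (sole candidate).
(5,5) = 8: row 5 has {1,2,3,4,5,6,7,9}; col 5 has {1,2,5,6,7}; box has {1,2,3,4,5,6,7,9} → only 8 remains.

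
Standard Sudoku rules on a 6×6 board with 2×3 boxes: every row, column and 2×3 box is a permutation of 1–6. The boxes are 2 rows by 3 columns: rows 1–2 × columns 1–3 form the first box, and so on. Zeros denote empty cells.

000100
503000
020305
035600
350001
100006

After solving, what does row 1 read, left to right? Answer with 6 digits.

264153

row 4, column 1 = 4 (sole candidate).
row 4, column 6 = 2 (sole candidate).
row 6, column 2 = 4 (sole candidate).
row 6, column 3 = 2 (sole candidate).
row 6, column 4 = 5 (sole candidate).
row 6, column 5 = 3 (sole candidate).
row 1, column 2 = 6: row 1 has {1}; col 2 has {2,3,4,5}; box has {3,5} → only 6 remains.
row 1, column 3 = 4: row 1 has {1,6}; col 3 has {2,3,5}; box has {3,5,6} → only 4 remains.
row 1, column 6 = 3: row 1 has {1,4,6}; col 6 has {1,2,5,6}; box has {1} → only 3 remains.
row 2, column 2 = 1 (sole candidate).
row 2, column 6 = 4 (sole candidate).
row 3, column 1 = 6 (sole candidate).
row 3, column 3 = 1 (sole candidate).
row 3, column 5 = 4 (sole candidate).
row 4, column 5 = 1 (sole candidate).
row 5, column 3 = 6 (sole candidate).
row 5, column 5 = 2 (sole candidate).
row 1, column 1 = 2: row 1 has {1,3,4,6}; col 1 has {1,3,4,5,6}; box has {1,3,4,5,6} → only 2 remains.
row 1, column 5 = 5: row 1 has {1,2,3,4,6}; col 5 has {1,2,3,4}; box has {1,3,4} → only 5 remains.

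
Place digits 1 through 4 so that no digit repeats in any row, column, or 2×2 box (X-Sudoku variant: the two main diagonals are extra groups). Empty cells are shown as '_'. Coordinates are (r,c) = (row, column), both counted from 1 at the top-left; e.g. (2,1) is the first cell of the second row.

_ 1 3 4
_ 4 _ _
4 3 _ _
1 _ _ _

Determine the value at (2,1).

(1,1) = 2 (sole candidate).
(2,1) = 3: row 2 has {4}; col 1 has {1,2,4}; box has {1,2,4} → only 3 remains.

3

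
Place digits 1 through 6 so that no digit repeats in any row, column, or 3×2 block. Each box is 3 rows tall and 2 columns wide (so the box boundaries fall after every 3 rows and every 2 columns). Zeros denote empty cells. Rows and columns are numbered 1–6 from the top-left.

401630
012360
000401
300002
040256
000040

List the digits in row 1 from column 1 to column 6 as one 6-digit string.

421635

row 1, column 6 = 5: row 1 has {1,3,4,6}; col 6 has {1,2,6}; box has {1,3,6} → only 5 remains.
row 2, column 1 = 5: row 2 has {1,2,3,6}; col 1 has {3,4}; box has {1,4} → only 5 remains.
row 2, column 6 = 4: row 2 has {1,2,3,5,6}; col 6 has {1,2,5,6}; box has {1,3,5,6} → only 4 remains.
row 3, column 3 = 5: row 3 has {1,4}; col 3 has {1,2}; box has {1,2,3,4,6} → only 5 remains.
row 3, column 5 = 2: row 3 has {1,4,5}; col 5 has {3,4,5,6}; box has {1,3,4,5,6} → only 2 remains.
row 4, column 5 = 1: row 4 has {2,3}; col 5 has {2,3,4,5,6}; box has {2,4,5,6} → only 1 remains.
row 5, column 1 = 1: row 5 has {2,4,5,6}; col 1 has {3,4,5}; box has {3,4} → only 1 remains.
row 5, column 3 = 3: row 5 has {1,2,4,5,6}; col 3 has {1,2,5}; box has {2} → only 3 remains.
row 6, column 3 = 6: row 6 has {4}; col 3 has {1,2,3,5}; box has {2,3} → only 6 remains.
row 6, column 6 = 3: row 6 has {4,6}; col 6 has {1,2,4,5,6}; box has {1,2,4,5,6} → only 3 remains.
row 1, column 2 = 2: row 1 has {1,3,4,5,6}; col 2 has {1,4}; box has {1,4,5} → only 2 remains.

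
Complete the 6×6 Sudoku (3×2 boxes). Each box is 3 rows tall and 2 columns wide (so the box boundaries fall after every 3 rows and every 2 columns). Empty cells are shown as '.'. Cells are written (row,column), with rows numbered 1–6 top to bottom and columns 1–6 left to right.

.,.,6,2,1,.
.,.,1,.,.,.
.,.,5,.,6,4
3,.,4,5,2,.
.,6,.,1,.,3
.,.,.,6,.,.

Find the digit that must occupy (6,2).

4

(1,6) = 5 (sole candidate).
(2,5) = 3 (sole candidate).
(2,6) = 2 (sole candidate).
(3,4) = 3 (sole candidate).
(4,2) = 1 (sole candidate).
(4,6) = 6 (sole candidate).
(5,3) = 2 (sole candidate).
(6,3) = 3 (sole candidate).
(6,6) = 1 (sole candidate).
(1,1) = 4 (sole candidate).
(1,2) = 3 (sole candidate).
(2,2) = 5 (sole candidate).
(2,4) = 4 (sole candidate).
(3,2) = 2 (sole candidate).
(5,1) = 5 (sole candidate).
(5,5) = 4 (sole candidate).
(6,1) = 2 (sole candidate).
(6,2) = 4: row 6 has {1,2,3,6}; col 2 has {1,2,3,5,6}; box has {1,2,3,5,6} → only 4 remains.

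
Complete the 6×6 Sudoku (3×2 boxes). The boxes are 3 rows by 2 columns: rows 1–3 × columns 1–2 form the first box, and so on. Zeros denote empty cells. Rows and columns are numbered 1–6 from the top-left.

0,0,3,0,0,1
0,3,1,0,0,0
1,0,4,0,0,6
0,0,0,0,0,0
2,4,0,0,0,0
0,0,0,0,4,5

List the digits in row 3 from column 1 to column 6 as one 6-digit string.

row 5, column 6 = 3: row 5 has {2,4}; col 6 has {1,5,6}; box has {4,5} → only 3 remains.
row 4, column 6 = 2: row 4 has {}; col 6 has {1,3,5,6}; box has {3,4,5} → only 2 remains.
row 2, column 6 = 4: row 2 has {1,3}; col 6 has {1,2,3,5,6}; box has {1,6} → only 4 remains.
row 1, column 1 = 4: in row 1, 4 can only go here (every other open cell in that row sees a 4).
row 3, column 5 = 3: in row 3, 3 can only go here (every other open cell in that row sees a 3).
row 4, column 4 = 4: in row 4, 4 can only go here (every other open cell in that row sees a 4).
row 4, column 1 = 3: in row 4, 3 can only go here (every other open cell in that row sees a 3).
row 6, column 1 = 6: row 6 has {4,5}; col 1 has {1,2,3,4}; box has {2,3,4} → only 6 remains.
row 6, column 2 = 1: row 6 has {4,5,6}; col 2 has {3,4}; box has {2,3,4,6} → only 1 remains.
row 6, column 3 = 2: row 6 has {1,4,5,6}; col 3 has {1,3,4}; box has {4} → only 2 remains.
row 6, column 4 = 3: row 6 has {1,2,4,5,6}; col 4 has {4}; box has {2,4} → only 3 remains.
row 2, column 1 = 5: row 2 has {1,3,4}; col 1 has {1,2,3,4,6}; box has {1,3,4} → only 5 remains.
row 2, column 5 = 2: row 2 has {1,3,4,5}; col 5 has {3,4}; box has {1,3,4,6} → only 2 remains.
row 3, column 2 = 2: row 3 has {1,3,4,6}; col 2 has {1,3,4}; box has {1,3,4,5} → only 2 remains.
row 3, column 4 = 5: row 3 has {1,2,3,4,6}; col 4 has {3,4}; box has {1,3,4} → only 5 remains.

124536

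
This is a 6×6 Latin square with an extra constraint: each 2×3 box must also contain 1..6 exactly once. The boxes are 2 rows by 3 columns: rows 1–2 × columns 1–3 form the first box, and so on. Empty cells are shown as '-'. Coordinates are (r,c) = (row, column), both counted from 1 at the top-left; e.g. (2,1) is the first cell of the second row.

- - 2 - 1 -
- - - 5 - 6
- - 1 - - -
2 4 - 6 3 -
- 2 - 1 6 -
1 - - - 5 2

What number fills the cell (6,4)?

4

(4,3) = 5 (sole candidate).
(4,6) = 1 (sole candidate).
(2,2) = 1 (hidden single in row 2).
(2,5) = 2 (hidden single in row 2).
(3,5) = 4 (sole candidate).
(3,6) = 5 (sole candidate).
(3,4) = 2 (sole candidate).
(5,1) = 5 (hidden single in row 5).
(1,2) = 5 (hidden single in row 1).
(1,1) = 6 (hidden single in row 1).
(3,1) = 3 (sole candidate).
(3,2) = 6 (sole candidate).
(6,2) = 3 (sole candidate).
(6,4) = 4: row 6 has {1,2,3,5}; col 4 has {1,2,5,6}; box has {1,2,5,6} → only 4 remains.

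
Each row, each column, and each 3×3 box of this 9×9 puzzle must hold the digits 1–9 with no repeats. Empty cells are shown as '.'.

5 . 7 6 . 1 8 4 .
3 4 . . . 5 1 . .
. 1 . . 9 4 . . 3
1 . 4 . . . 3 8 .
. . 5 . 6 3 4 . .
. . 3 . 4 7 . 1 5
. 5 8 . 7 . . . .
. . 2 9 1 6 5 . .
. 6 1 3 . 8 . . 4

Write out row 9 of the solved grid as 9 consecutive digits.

761358924

r3c3 = 6: row 3 has {1,3,4,9}; col 3 has {1,2,3,4,5,7,8}; box has {1,3,4,5,7} → only 6 remains.
r7c6 = 2: row 7 has {5,7,8}; col 6 has {1,3,4,5,6,7,8}; box has {1,3,6,7,8,9} → only 2 remains.
r9c5 = 5: row 9 has {1,3,4,6,8}; col 5 has {1,4,6,7,9}; box has {1,2,3,6,7,8,9} → only 5 remains.
r2c3 = 9: row 2 has {1,3,4,5}; col 3 has {1,2,3,4,5,6,7,8}; box has {1,3,4,5,6,7} → only 9 remains.
r4c5 = 2: row 4 has {1,3,4,8}; col 5 has {1,4,5,6,7,9}; box has {3,4,6,7} → only 2 remains.
r4c6 = 9: row 4 has {1,2,3,4,8}; col 6 has {1,2,3,4,5,6,7,8}; box has {2,3,4,6,7} → only 9 remains.
r6c4 = 8: row 6 has {1,3,4,5,7}; col 4 has {3,6,9}; box has {2,3,4,6,7,9} → only 8 remains.
r7c4 = 4: row 7 has {2,5,7,8}; col 4 has {3,6,8,9}; box has {1,2,3,5,6,7,8,9} → only 4 remains.
r1c2 = 2: row 1 has {1,4,5,6,7,8}; col 2 has {1,4,5,6}; box has {1,3,4,5,6,7,9} → only 2 remains.
r1c5 = 3: row 1 has {1,2,4,5,6,7,8}; col 5 has {1,2,4,5,6,7,9}; box has {1,4,5,6,9} → only 3 remains.
r1c9 = 9: row 1 has {1,2,3,4,5,6,7,8}; col 9 has {3,4,5}; box has {1,3,4,8} → only 9 remains.
r2c5 = 8: row 2 has {1,3,4,5,9}; col 5 has {1,2,3,4,5,6,7,9}; box has {1,3,4,5,6,9} → only 8 remains.
r3c1 = 8: row 3 has {1,3,4,6,9}; col 1 has {1,3,5}; box has {1,2,3,4,5,6,7,9} → only 8 remains.
r4c2 = 7: row 4 has {1,2,3,4,8,9}; col 2 has {1,2,4,5,6}; box has {1,3,4,5} → only 7 remains.
r4c4 = 5: row 4 has {1,2,3,4,7,8,9}; col 4 has {3,4,6,8,9}; box has {2,3,4,6,7,8,9} → only 5 remains.
r4c9 = 6: row 4 has {1,2,3,4,5,7,8,9}; col 9 has {3,4,5,9}; box has {1,3,4,5,8} → only 6 remains.
r5c4 = 1: row 5 has {3,4,5,6}; col 4 has {3,4,5,6,8,9}; box has {2,3,4,5,6,7,8,9} → only 1 remains.
r6c2 = 9: row 6 has {1,3,4,5,7,8}; col 2 has {1,2,4,5,6,7}; box has {1,3,4,5,7} → only 9 remains.
r6c7 = 2: row 6 has {1,3,4,5,7,8,9}; col 7 has {1,3,4,5,8}; box has {1,3,4,5,6,8} → only 2 remains.
r7c1 = 9: row 7 has {2,4,5,7,8}; col 1 has {1,3,5,8}; box has {1,2,5,6,8} → only 9 remains.
r7c7 = 6: row 7 has {2,4,5,7,8,9}; col 7 has {1,2,3,4,5,8}; box has {4,5} → only 6 remains.
r7c8 = 3: row 7 has {2,4,5,6,7,8,9}; col 8 has {1,4,8}; box has {4,5,6} → only 3 remains.
r7c9 = 1: row 7 has {2,3,4,5,6,7,8,9}; col 9 has {3,4,5,6,9}; box has {3,4,5,6} → only 1 remains.
r8c2 = 3: row 8 has {1,2,5,6,9}; col 2 has {1,2,4,5,6,7,9}; box has {1,2,5,6,8,9} → only 3 remains.
r8c8 = 7: row 8 has {1,2,3,5,6,9}; col 8 has {1,3,4,8}; box has {1,3,4,5,6} → only 7 remains.
r8c9 = 8: row 8 has {1,2,3,5,6,7,9}; col 9 has {1,3,4,5,6,9}; box has {1,3,4,5,6,7} → only 8 remains.
r9c1 = 7: row 9 has {1,3,4,5,6,8}; col 1 has {1,3,5,8,9}; box has {1,2,3,5,6,8,9} → only 7 remains.
r9c7 = 9: row 9 has {1,3,4,5,6,7,8}; col 7 has {1,2,3,4,5,6,8}; box has {1,3,4,5,6,7,8} → only 9 remains.
r9c8 = 2: row 9 has {1,3,4,5,6,7,8,9}; col 8 has {1,3,4,7,8}; box has {1,3,4,5,6,7,8,9} → only 2 remains.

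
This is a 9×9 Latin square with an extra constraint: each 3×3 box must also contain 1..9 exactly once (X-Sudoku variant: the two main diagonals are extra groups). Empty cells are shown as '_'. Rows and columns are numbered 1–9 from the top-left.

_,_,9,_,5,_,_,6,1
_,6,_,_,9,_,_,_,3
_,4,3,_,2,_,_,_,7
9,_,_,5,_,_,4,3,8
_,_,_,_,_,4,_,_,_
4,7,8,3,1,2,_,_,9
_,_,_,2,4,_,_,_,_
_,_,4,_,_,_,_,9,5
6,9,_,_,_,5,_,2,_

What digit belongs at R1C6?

R4C6 = 7: row 4 has {3,4,5,8,9}; col 6 has {2,4,5}; box has {1,2,3,4,5}; anti-diagonal has {1,3,6} → only 7 remains.
R5C5 = 8: row 5 has {4}; col 5 has {1,2,4,5,9}; box has {1,2,3,4,5,7}; main diagonal has {2,3,5,6,9}; anti-diagonal has {1,3,6,7} → only 8 remains.
R6C8 = 5: row 6 has {1,2,3,4,7,8,9}; col 8 has {2,3,6,9}; box has {3,4,8,9} → only 5 remains.
R7C3 = 5: row 7 has {2,4}; col 3 has {3,4,8,9}; box has {4,6,9}; anti-diagonal has {1,3,6,7,8} → only 5 remains.
R7C9 = 6: row 7 has {2,4,5}; col 9 has {1,3,5,7,8,9}; box has {2,5,9} → only 6 remains.
R8C2 = 2: row 8 has {4,5,9}; col 2 has {4,6,7,9}; box has {4,5,6,9}; anti-diagonal has {1,3,5,6,7,8} → only 2 remains.
R9C9 = 4: row 9 has {2,5,6,9}; col 9 has {1,3,5,6,7,8,9}; box has {2,5,6,9}; main diagonal has {2,3,5,6,8,9} → only 4 remains.
R1C1 = 7: row 1 has {1,5,6,9}; col 1 has {4,6,9}; box has {3,4,6,9}; main diagonal has {2,3,4,5,6,8,9} → only 7 remains.
R1C2 = 8: row 1 has {1,5,6,7,9}; col 2 has {2,4,6,7,9}; box has {3,4,6,7,9} → only 8 remains.
R1C4 = 4: row 1 has {1,5,6,7,8,9}; col 4 has {2,3,5}; box has {2,5,9} → only 4 remains.
R1C6 = 3: row 1 has {1,4,5,6,7,8,9}; col 6 has {2,4,5,7}; box has {2,4,5,9} → only 3 remains.

3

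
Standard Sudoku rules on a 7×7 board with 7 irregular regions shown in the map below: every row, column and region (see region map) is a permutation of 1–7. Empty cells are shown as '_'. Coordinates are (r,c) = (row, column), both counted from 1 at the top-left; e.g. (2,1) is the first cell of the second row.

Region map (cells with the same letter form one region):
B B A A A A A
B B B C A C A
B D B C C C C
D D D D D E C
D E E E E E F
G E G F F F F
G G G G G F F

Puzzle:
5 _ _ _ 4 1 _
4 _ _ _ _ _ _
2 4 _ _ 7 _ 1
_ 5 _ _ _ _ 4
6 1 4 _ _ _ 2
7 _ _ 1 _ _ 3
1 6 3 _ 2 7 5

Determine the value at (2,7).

7

(3,3) = 6 (sole candidate).
(4,1) = 3 (sole candidate).
(4,5) = 1 (sole candidate).
(6,2) = 2 (sole candidate).
(6,3) = 5 (sole candidate).
(6,5) = 6 (sole candidate).
(6,6) = 4 (sole candidate).
(7,4) = 4 (sole candidate).
(4,6) = 6 (sole candidate).
(2,3) = 1 (hidden single in row 2).
(5,4) = 7 (hidden single in row 5).
(4,4) = 2 (sole candidate).
(4,3) = 7 (sole candidate).
(1,3) = 2 (sole candidate).
(2,6) = 2 (hidden single in row 2).
(2,5) = 5 (hidden single in region A).
(5,5) = 3 (sole candidate).
(5,6) = 5 (sole candidate).
(3,6) = 3 (sole candidate).
(2,4) = 6 (sole candidate).
(2,7) = 7: row 2 has {1,2,4,5,6}; col 7 has {1,2,3,4,5}; region has {1,2,4,5} → only 7 remains.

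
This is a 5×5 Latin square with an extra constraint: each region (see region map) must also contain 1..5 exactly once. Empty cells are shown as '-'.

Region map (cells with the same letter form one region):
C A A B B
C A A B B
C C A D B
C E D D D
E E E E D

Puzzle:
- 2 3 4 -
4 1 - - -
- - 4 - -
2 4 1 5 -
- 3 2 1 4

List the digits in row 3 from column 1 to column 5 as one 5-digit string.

R2C3 = 5: row 2 has {1,4}; col 3 has {1,2,3,4}; region has {1,2,3,4} → only 5 remains.
R3C2 = 5: row 3 has {4}; col 2 has {1,2,3,4}; region has {2,4} → only 5 remains.
R4C5 = 3: row 4 has {1,2,4,5}; col 5 has {4}; region has {1,4,5} → only 3 remains.
R5C1 = 5: row 5 has {1,2,3,4}; col 1 has {2,4}; region has {1,2,3,4} → only 5 remains.
R1C1 = 1: row 1 has {2,3,4}; col 1 has {2,4,5}; region has {2,4,5} → only 1 remains.
R1C5 = 5: row 1 has {1,2,3,4}; col 5 has {3,4}; region has {4} → only 5 remains.
R2C5 = 2: row 2 has {1,4,5}; col 5 has {3,4,5}; region has {4,5} → only 2 remains.
R3C1 = 3: row 3 has {4,5}; col 1 has {1,2,4,5}; region has {1,2,4,5} → only 3 remains.
R3C4 = 2: row 3 has {3,4,5}; col 4 has {1,4,5}; region has {1,3,4,5} → only 2 remains.
R3C5 = 1: row 3 has {2,3,4,5}; col 5 has {2,3,4,5}; region has {2,4,5} → only 1 remains.

35421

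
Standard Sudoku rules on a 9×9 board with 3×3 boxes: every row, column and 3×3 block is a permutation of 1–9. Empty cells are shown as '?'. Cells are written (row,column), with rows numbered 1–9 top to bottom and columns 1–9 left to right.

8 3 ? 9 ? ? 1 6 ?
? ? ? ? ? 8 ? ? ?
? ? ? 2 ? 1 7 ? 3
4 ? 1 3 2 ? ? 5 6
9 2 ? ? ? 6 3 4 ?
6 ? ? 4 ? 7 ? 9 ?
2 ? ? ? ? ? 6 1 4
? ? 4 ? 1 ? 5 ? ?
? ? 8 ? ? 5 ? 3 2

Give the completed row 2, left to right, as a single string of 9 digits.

716538429

(1,6) = 4 (sole candidate).
(1,9) = 5 (sole candidate).
(2,8) = 2: row 2 has {8}; col 8 has {1,3,4,5,6,9}; box has {1,3,5,6,7} → only 2 remains.
(2,9) = 9: row 2 has {2,8}; col 9 has {2,3,4,5,6}; box has {1,2,3,5,6,7} → only 9 remains.
(3,1) = 5 (sole candidate).
(3,5) = 6 (sole candidate).
(3,8) = 8 (sole candidate).
(4,6) = 9 (sole candidate).
(4,7) = 8 (sole candidate).
(6,7) = 2 (sole candidate).
(6,9) = 1 (sole candidate).
(7,6) = 3 (sole candidate).
(8,6) = 2 (sole candidate).
(8,8) = 7 (sole candidate).
(8,9) = 8 (sole candidate).
(9,7) = 9 (sole candidate).
(1,5) = 7 (sole candidate).
(2,4) = 5: row 2 has {2,8,9}; col 4 has {2,3,4,9}; box has {1,2,4,6,7,8,9} → only 5 remains.
(2,5) = 3: row 2 has {2,5,8,9}; col 5 has {1,2,6,7}; box has {1,2,4,5,6,7,8,9} → only 3 remains.
(2,7) = 4: row 2 has {2,3,5,8,9}; col 7 has {1,2,3,5,6,7,8,9}; box has {1,2,3,5,6,7,8,9} → only 4 remains.
(3,3) = 9 (sole candidate).
(4,2) = 7 (sole candidate).
(5,3) = 5 (sole candidate).
(5,5) = 8 (sole candidate).
(5,9) = 7 (sole candidate).
(6,2) = 8 (sole candidate).
(6,3) = 3 (sole candidate).
(6,5) = 5 (sole candidate).
(7,3) = 7 (sole candidate).
(7,4) = 8 (sole candidate).
(7,5) = 9 (sole candidate).
(8,1) = 3 (sole candidate).
(8,4) = 6 (sole candidate).
(9,1) = 1 (sole candidate).
(9,2) = 6 (sole candidate).
(9,4) = 7 (sole candidate).
(9,5) = 4 (sole candidate).
(1,3) = 2 (sole candidate).
(2,1) = 7: row 2 has {2,3,4,5,8,9}; col 1 has {1,2,3,4,5,6,8,9}; box has {2,3,5,8,9} → only 7 remains.
(2,2) = 1: row 2 has {2,3,4,5,7,8,9}; col 2 has {2,3,6,7,8}; box has {2,3,5,7,8,9} → only 1 remains.
(2,3) = 6: row 2 has {1,2,3,4,5,7,8,9}; col 3 has {1,2,3,4,5,7,8,9}; box has {1,2,3,5,7,8,9} → only 6 remains.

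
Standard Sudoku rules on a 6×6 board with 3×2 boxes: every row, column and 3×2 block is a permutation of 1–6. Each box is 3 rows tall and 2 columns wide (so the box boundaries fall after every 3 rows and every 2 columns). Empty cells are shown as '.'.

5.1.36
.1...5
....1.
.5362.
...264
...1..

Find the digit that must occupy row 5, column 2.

3

row 1, column 4 = 4: row 1 has {1,3,5,6}; col 4 has {1,2,6}; box has {1} → only 4 remains.
row 2, column 4 = 3: row 2 has {1,5}; col 4 has {1,2,4,6}; box has {1,4} → only 3 remains.
row 2, column 5 = 4: row 2 has {1,3,5}; col 5 has {1,2,3,6}; box has {1,3,5,6} → only 4 remains.
row 3, column 4 = 5: row 3 has {1}; col 4 has {1,2,3,4,6}; box has {1,3,4} → only 5 remains.
row 3, column 6 = 2: row 3 has {1,5}; col 6 has {4,5,6}; box has {1,3,4,5,6} → only 2 remains.
row 4, column 6 = 1: row 4 has {2,3,5,6}; col 6 has {2,4,5,6}; box has {2,4,6} → only 1 remains.
row 5, column 2 = 3: row 5 has {2,4,6}; col 2 has {1,5}; box has {5} → only 3 remains.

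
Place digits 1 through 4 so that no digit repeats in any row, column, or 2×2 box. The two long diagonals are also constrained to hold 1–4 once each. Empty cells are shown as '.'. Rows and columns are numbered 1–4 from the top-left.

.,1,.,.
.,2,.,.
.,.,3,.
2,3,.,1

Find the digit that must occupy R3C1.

R1C1 = 4 (sole candidate).
R1C3 = 2 (sole candidate).
R1C4 = 3 (sole candidate).
R2C1 = 3 (sole candidate).
R2C4 = 4 (sole candidate).
R3C1 = 1: row 3 has {3}; col 1 has {2,3,4}; box has {2,3} → only 1 remains.

1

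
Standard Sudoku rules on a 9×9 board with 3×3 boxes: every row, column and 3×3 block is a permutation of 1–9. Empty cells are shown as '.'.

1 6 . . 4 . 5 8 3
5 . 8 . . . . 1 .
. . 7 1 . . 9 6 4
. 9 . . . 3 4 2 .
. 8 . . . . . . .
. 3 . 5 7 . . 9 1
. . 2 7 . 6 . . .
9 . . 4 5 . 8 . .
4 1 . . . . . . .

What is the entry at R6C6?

R1C3 = 9: row 1 has {1,3,4,5,6,8}; col 3 has {2,7,8}; box has {1,5,6,7,8} → only 9 remains.
R1C4 = 2: row 1 has {1,3,4,5,6,8,9}; col 4 has {1,4,5,7}; box has {1,4} → only 2 remains.
R1C6 = 7: row 1 has {1,2,3,4,5,6,8,9}; col 6 has {3,6}; box has {1,2,4} → only 7 remains.
R2C6 = 9: row 2 has {1,5,8}; col 6 has {3,6,7}; box has {1,2,4,7} → only 9 remains.
R3C2 = 2: row 3 has {1,4,6,7,9}; col 2 has {1,3,6,8,9}; box has {1,5,6,7,8,9} → only 2 remains.
R6C7 = 6: row 6 has {1,3,5,7,9}; col 7 has {4,5,8,9}; box has {1,2,4,9} → only 6 remains.
R7C2 = 5: row 7 has {2,6,7}; col 2 has {1,2,3,6,8,9}; box has {1,2,4,9} → only 5 remains.
R7C9 = 9: row 7 has {2,5,6,7}; col 9 has {1,3,4}; box has {8} → only 9 remains.
R8C2 = 7: row 8 has {4,5,8,9}; col 2 has {1,2,3,5,6,8,9}; box has {1,2,4,5,9} → only 7 remains.
R8C8 = 3: row 8 has {4,5,7,8,9}; col 8 has {1,2,6,8,9}; box has {8,9} → only 3 remains.
R2C2 = 4: row 2 has {1,5,8,9}; col 2 has {1,2,3,5,6,7,8,9}; box has {1,2,5,6,7,8,9} → only 4 remains.
R3C1 = 3: row 3 has {1,2,4,6,7,9}; col 1 has {1,4,5,9}; box has {1,2,4,5,6,7,8,9} → only 3 remains.
R3C5 = 8: row 3 has {1,2,3,4,6,7,9}; col 5 has {4,5,7}; box has {1,2,4,7,9} → only 8 remains.
R3C6 = 5: row 3 has {1,2,3,4,6,7,8,9}; col 6 has {3,6,7,9}; box has {1,2,4,7,8,9} → only 5 remains.
R6C1 = 2: row 6 has {1,3,5,6,7,9}; col 1 has {1,3,4,5,9}; box has {3,8,9} → only 2 remains.
R6C3 = 4: row 6 has {1,2,3,5,6,7,9}; col 3 has {2,7,8,9}; box has {2,3,8,9} → only 4 remains.
R6C6 = 8: row 6 has {1,2,3,4,5,6,7,9}; col 6 has {3,5,6,7,9}; box has {3,5,7} → only 8 remains.

8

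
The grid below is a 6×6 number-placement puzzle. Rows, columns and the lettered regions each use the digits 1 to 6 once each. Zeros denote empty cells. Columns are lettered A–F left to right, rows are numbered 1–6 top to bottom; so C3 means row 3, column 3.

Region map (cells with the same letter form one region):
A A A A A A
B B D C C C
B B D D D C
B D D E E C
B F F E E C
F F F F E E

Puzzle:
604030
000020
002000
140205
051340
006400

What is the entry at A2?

4

C4 = 3: row 4 has {1,2,4,5}; col 3 has {1,2,4,6}; region has {2,4} → only 3 remains.
E4 = 6: row 4 has {1,2,3,4,5}; col 5 has {2,3,4}; region has {2,3,4} → only 6 remains.
A5 = 2: row 5 has {1,3,4,5}; col 1 has {1,6}; region has {1} → only 2 remains.
F5 = 6: row 5 has {1,2,3,4,5}; col 6 has {5}; region has {2,5} → only 6 remains.
A6 = 3: row 6 has {4,6}; col 1 has {1,2,6}; region has {1,4,5,6} → only 3 remains.
B6 = 2: row 6 has {3,4,6}; col 2 has {4,5}; region has {1,3,4,5,6} → only 2 remains.
F6 = 1: row 6 has {2,3,4,6}; col 6 has {5,6}; region has {2,3,4,6} → only 1 remains.
B1 = 1: row 1 has {3,4,6}; col 2 has {2,4,5}; region has {3,4,6} → only 1 remains.
D1 = 5: row 1 has {1,3,4,6}; col 4 has {2,3,4}; region has {1,3,4,6} → only 5 remains.
F1 = 2: row 1 has {1,3,4,5,6}; col 6 has {1,5,6}; region has {1,3,4,5,6} → only 2 remains.
C2 = 5: row 2 has {2}; col 3 has {1,2,3,4,6}; region has {2,3,4} → only 5 remains.
D2 = 1: row 2 has {2,5}; col 4 has {2,3,4,5}; region has {2,5,6} → only 1 remains.
D3 = 6: row 3 has {2}; col 4 has {1,2,3,4,5}; region has {2,3,4,5} → only 6 remains.
E3 = 1: row 3 has {2,6}; col 5 has {2,3,4,6}; region has {2,3,4,5,6} → only 1 remains.
E6 = 5: row 6 has {1,2,3,4,6}; col 5 has {1,2,3,4,6}; region has {1,2,3,4,6} → only 5 remains.
A2 = 4: row 2 has {1,2,5}; col 1 has {1,2,3,6}; region has {1,2} → only 4 remains.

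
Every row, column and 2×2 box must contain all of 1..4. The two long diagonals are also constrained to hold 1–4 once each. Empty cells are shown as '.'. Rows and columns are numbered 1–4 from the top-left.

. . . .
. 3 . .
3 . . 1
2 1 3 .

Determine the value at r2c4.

2

r3c2 = 4: row 3 has {1,3}; col 2 has {1,3}; box has {1,2,3}; anti-diagonal has {2} → only 4 remains.
r3c3 = 2: row 3 has {1,3,4}; col 3 has {3}; box has {1,3}; main diagonal has {3} → only 2 remains.
r4c4 = 4: row 4 has {1,2,3}; col 4 has {1}; box has {1,2,3}; main diagonal has {2,3} → only 4 remains.
r1c1 = 1: row 1 has {}; col 1 has {2,3}; box has {3}; main diagonal has {2,3,4} → only 1 remains.
r1c2 = 2: row 1 has {1}; col 2 has {1,3,4}; box has {1,3} → only 2 remains.
r1c3 = 4: row 1 has {1,2}; col 3 has {2,3}; box has {} → only 4 remains.
r1c4 = 3: row 1 has {1,2,4}; col 4 has {1,4}; box has {4}; anti-diagonal has {2,4} → only 3 remains.
r2c1 = 4: row 2 has {3}; col 1 has {1,2,3}; box has {1,2,3} → only 4 remains.
r2c3 = 1: row 2 has {3,4}; col 3 has {2,3,4}; box has {3,4}; anti-diagonal has {2,3,4} → only 1 remains.
r2c4 = 2: row 2 has {1,3,4}; col 4 has {1,3,4}; box has {1,3,4} → only 2 remains.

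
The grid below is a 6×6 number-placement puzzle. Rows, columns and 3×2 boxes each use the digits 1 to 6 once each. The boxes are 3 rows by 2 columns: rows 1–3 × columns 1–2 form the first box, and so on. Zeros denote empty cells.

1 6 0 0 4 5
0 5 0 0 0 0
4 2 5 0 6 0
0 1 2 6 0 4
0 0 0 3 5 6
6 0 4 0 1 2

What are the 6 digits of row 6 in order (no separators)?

634512

r1c3 = 3: row 1 has {1,4,5,6}; col 3 has {2,4,5}; box has {5} → only 3 remains.
r1c4 = 2: row 1 has {1,3,4,5,6}; col 4 has {3,6}; box has {3,5} → only 2 remains.
r2c1 = 3: row 2 has {5}; col 1 has {1,4,6}; box has {1,2,4,5,6} → only 3 remains.
r2c5 = 2: row 2 has {3,5}; col 5 has {1,4,5,6}; box has {4,5,6} → only 2 remains.
r2c6 = 1: row 2 has {2,3,5}; col 6 has {2,4,5,6}; box has {2,4,5,6} → only 1 remains.
r3c4 = 1: row 3 has {2,4,5,6}; col 4 has {2,3,6}; box has {2,3,5} → only 1 remains.
r3c6 = 3: row 3 has {1,2,4,5,6}; col 6 has {1,2,4,5,6}; box has {1,2,4,5,6} → only 3 remains.
r4c1 = 5: row 4 has {1,2,4,6}; col 1 has {1,3,4,6}; box has {1,6} → only 5 remains.
r4c5 = 3: row 4 has {1,2,4,5,6}; col 5 has {1,2,4,5,6}; box has {1,2,4,5,6} → only 3 remains.
r5c1 = 2: row 5 has {3,5,6}; col 1 has {1,3,4,5,6}; box has {1,5,6} → only 2 remains.
r5c2 = 4: row 5 has {2,3,5,6}; col 2 has {1,2,5,6}; box has {1,2,5,6} → only 4 remains.
r5c3 = 1: row 5 has {2,3,4,5,6}; col 3 has {2,3,4,5}; box has {2,3,4,6} → only 1 remains.
r6c2 = 3: row 6 has {1,2,4,6}; col 2 has {1,2,4,5,6}; box has {1,2,4,5,6} → only 3 remains.
r6c4 = 5: row 6 has {1,2,3,4,6}; col 4 has {1,2,3,6}; box has {1,2,3,4,6} → only 5 remains.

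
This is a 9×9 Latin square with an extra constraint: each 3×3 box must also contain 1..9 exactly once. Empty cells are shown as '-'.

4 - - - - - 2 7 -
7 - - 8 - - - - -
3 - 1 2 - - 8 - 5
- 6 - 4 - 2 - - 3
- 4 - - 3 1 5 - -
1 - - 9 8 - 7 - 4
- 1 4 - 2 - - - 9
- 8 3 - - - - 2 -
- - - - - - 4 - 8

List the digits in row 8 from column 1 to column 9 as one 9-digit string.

r3c2 = 9 (sole candidate).
r6c8 = 6 (sole candidate).
r1c2 = 5 (sole candidate).
r2c2 = 2 (sole candidate).
r2c3 = 6 (sole candidate).
r2c9 = 1 (sole candidate).
r3c8 = 4 (sole candidate).
r5c9 = 2 (sole candidate).
r6c2 = 3 (sole candidate).
r6c6 = 5 (sole candidate).
r9c2 = 7 (sole candidate).
r1c3 = 8 (sole candidate).
r1c9 = 6 (sole candidate).
r4c5 = 7 (sole candidate).
r5c4 = 6 (sole candidate).
r6c3 = 2 (sole candidate).
r8c9 = 7: row 8 has {2,3,8}; col 9 has {1,2,3,4,5,6,8,9}; box has {2,4,8,9} → only 7 remains.
r3c5 = 6 (sole candidate).
r3c6 = 7 (sole candidate).
r2c5 = 5 (hidden single in row 2).
r2c6 = 4 (hidden single in row 2).
r5c3 = 7 (hidden single in row 5).
r7c4 = 7 (hidden single in row 7).
r7c6 = 8 (hidden single in row 7).
r8c5 = 4: in row 8, 4 can only go here (every other open cell in that row sees a 4).
r9c1 = 2 (hidden single in row 9).
r9c6 = 6 (hidden single in row 9).
r8c6 = 9: row 8 has {2,3,4,7,8}; col 6 has {1,2,4,5,6,7,8}; box has {2,4,6,7,8} → only 9 remains.
r9c5 = 1 (sole candidate).
r1c5 = 9 (sole candidate).
r1c6 = 3 (sole candidate).
r8c4 = 5: row 8 has {2,3,4,7,8,9}; col 4 has {2,4,6,7,8,9}; box has {1,2,4,6,7,8,9} → only 5 remains.
r9c4 = 3 (sole candidate).
r9c8 = 5 (sole candidate).
r1c4 = 1 (sole candidate).
r7c8 = 3 (sole candidate).
r8c1 = 6: row 8 has {2,3,4,5,7,8,9}; col 1 has {1,2,3,4,7}; box has {1,2,3,4,7,8} → only 6 remains.
r8c7 = 1: row 8 has {2,3,4,5,6,7,8,9}; col 7 has {2,4,5,7,8}; box has {2,3,4,5,7,8,9} → only 1 remains.

683549127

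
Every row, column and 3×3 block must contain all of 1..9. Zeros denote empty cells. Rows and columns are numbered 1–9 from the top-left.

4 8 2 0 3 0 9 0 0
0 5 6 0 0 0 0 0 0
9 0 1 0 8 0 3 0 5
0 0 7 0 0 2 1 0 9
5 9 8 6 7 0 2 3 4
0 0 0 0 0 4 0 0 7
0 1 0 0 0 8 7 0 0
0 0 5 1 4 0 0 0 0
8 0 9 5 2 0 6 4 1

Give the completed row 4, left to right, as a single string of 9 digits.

row 1, column 4 = 7 (sole candidate).
row 1, column 9 = 6 (sole candidate).
row 3, column 2 = 7 (sole candidate).
row 3, column 6 = 6 (sole candidate).
row 3, column 8 = 2 (sole candidate).
row 4, column 5 = 5: row 4 has {1,2,7,9}; col 5 has {2,3,4,7,8}; box has {2,4,6,7} → only 5 remains.
row 5, column 6 = 1 (sole candidate).
row 6, column 3 = 3 (sole candidate).
row 6, column 5 = 9 (sole candidate).
row 7, column 3 = 4 (sole candidate).
row 7, column 5 = 6 (sole candidate).
row 8, column 7 = 8 (sole candidate).
row 8, column 8 = 9 (sole candidate).
row 9, column 2 = 3 (sole candidate).
row 9, column 6 = 7 (sole candidate).
row 1, column 6 = 5 (sole candidate).
row 1, column 8 = 1 (sole candidate).
row 2, column 1 = 3 (sole candidate).
row 2, column 5 = 1 (sole candidate).
row 2, column 6 = 9 (sole candidate).
row 2, column 7 = 4 (sole candidate).
row 2, column 9 = 8 (sole candidate).
row 3, column 4 = 4 (sole candidate).
row 4, column 1 = 6: row 4 has {1,2,5,7,9}; col 1 has {3,4,5,8,9}; box has {3,5,7,8,9} → only 6 remains.
row 4, column 2 = 4: row 4 has {1,2,5,6,7,9}; col 2 has {1,3,5,7,8,9}; box has {3,5,6,7,8,9} → only 4 remains.
row 4, column 8 = 8: row 4 has {1,2,4,5,6,7,9}; col 8 has {1,2,3,4,9}; box has {1,2,3,4,7,9} → only 8 remains.
row 6, column 2 = 2 (sole candidate).
row 6, column 4 = 8 (sole candidate).
row 6, column 7 = 5 (sole candidate).
row 6, column 8 = 6 (sole candidate).
row 7, column 1 = 2 (sole candidate).
row 7, column 8 = 5 (sole candidate).
row 7, column 9 = 3 (sole candidate).
row 8, column 1 = 7 (sole candidate).
row 8, column 2 = 6 (sole candidate).
row 8, column 6 = 3 (sole candidate).
row 8, column 9 = 2 (sole candidate).
row 2, column 4 = 2 (sole candidate).
row 2, column 8 = 7 (sole candidate).
row 4, column 4 = 3: row 4 has {1,2,4,5,6,7,8,9}; col 4 has {1,2,4,5,6,7,8}; box has {1,2,4,5,6,7,8,9} → only 3 remains.

647352189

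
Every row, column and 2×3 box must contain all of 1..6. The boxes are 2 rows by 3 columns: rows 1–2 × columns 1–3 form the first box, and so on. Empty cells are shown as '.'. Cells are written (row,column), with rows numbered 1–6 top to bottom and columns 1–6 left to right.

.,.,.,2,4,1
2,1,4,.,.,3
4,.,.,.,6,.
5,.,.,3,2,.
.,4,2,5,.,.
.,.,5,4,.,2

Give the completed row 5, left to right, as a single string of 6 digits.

142536

(2,4) = 6: row 2 has {1,2,3,4}; col 4 has {2,3,4,5}; box has {1,2,3,4} → only 6 remains.
(2,5) = 5: row 2 has {1,2,3,4,6}; col 5 has {2,4,6}; box has {1,2,3,4,6} → only 5 remains.
(3,4) = 1: row 3 has {4,6}; col 4 has {2,3,4,5,6}; box has {2,3,6} → only 1 remains.
(3,6) = 5: row 3 has {1,4,6}; col 6 has {1,2,3}; box has {1,2,3,6} → only 5 remains.
(4,2) = 6: row 4 has {2,3,5}; col 2 has {1,4}; box has {4,5} → only 6 remains.
(4,3) = 1: row 4 has {2,3,5,6}; col 3 has {2,4,5}; box has {4,5,6} → only 1 remains.
(4,6) = 4: row 4 has {1,2,3,5,6}; col 6 has {1,2,3,5}; box has {1,2,3,5,6} → only 4 remains.
(5,6) = 6: row 5 has {2,4,5}; col 6 has {1,2,3,4,5}; box has {2,4,5} → only 6 remains.
(6,2) = 3: row 6 has {2,4,5}; col 2 has {1,4,6}; box has {2,4,5} → only 3 remains.
(6,5) = 1: row 6 has {2,3,4,5}; col 5 has {2,4,5,6}; box has {2,4,5,6} → only 1 remains.
(1,2) = 5: row 1 has {1,2,4}; col 2 has {1,3,4,6}; box has {1,2,4} → only 5 remains.
(3,2) = 2: row 3 has {1,4,5,6}; col 2 has {1,3,4,5,6}; box has {1,4,5,6} → only 2 remains.
(3,3) = 3: row 3 has {1,2,4,5,6}; col 3 has {1,2,4,5}; box has {1,2,4,5,6} → only 3 remains.
(5,1) = 1: row 5 has {2,4,5,6}; col 1 has {2,4,5}; box has {2,3,4,5} → only 1 remains.
(5,5) = 3: row 5 has {1,2,4,5,6}; col 5 has {1,2,4,5,6}; box has {1,2,4,5,6} → only 3 remains.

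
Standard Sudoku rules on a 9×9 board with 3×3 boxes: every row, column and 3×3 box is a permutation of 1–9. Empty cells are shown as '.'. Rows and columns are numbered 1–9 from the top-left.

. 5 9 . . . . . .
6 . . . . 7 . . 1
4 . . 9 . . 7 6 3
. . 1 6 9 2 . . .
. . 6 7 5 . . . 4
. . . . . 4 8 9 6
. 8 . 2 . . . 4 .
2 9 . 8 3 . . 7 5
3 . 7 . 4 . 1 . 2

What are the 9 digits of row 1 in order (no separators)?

r1c9 = 8: row 1 has {5,9}; col 9 has {1,2,3,4,5,6}; box has {1,3,6,7} → only 8 remains.
r4c9 = 7 (sole candidate).
r6c5 = 1 (sole candidate).
r7c3 = 5 (sole candidate).
r7c9 = 9 (sole candidate).
r8c3 = 4 (sole candidate).
r8c7 = 6 (sole candidate).
r9c2 = 6 (sole candidate).
r9c4 = 5 (sole candidate).
r9c6 = 9 (sole candidate).
r9c8 = 8 (sole candidate).
r1c8 = 2: row 1 has {5,8,9}; col 8 has {4,6,7,8,9}; box has {1,3,6,7,8} → only 2 remains.
r2c8 = 5 (sole candidate).
r4c8 = 3 (sole candidate).
r5c7 = 2 (sole candidate).
r5c8 = 1 (sole candidate).
r6c4 = 3 (sole candidate).
r7c1 = 1 (sole candidate).
r7c6 = 6 (sole candidate).
r7c7 = 3 (sole candidate).
r8c6 = 1 (sole candidate).
r1c1 = 7: row 1 has {2,5,8,9}; col 1 has {1,2,3,4,6}; box has {4,5,6,9} → only 7 remains.
r1c5 = 6: row 1 has {2,5,7,8,9}; col 5 has {1,3,4,5,9}; box has {7,9} → only 6 remains.
r1c6 = 3: row 1 has {2,5,6,7,8,9}; col 6 has {1,2,4,6,7,9}; box has {6,7,9} → only 3 remains.
r1c7 = 4: row 1 has {2,3,5,6,7,8,9}; col 7 has {1,2,3,6,7,8}; box has {1,2,3,5,6,7,8} → only 4 remains.
r2c4 = 4 (sole candidate).
r2c7 = 9 (sole candidate).
r4c2 = 4 (sole candidate).
r4c7 = 5 (sole candidate).
r5c2 = 3 (sole candidate).
r5c6 = 8 (sole candidate).
r6c1 = 5 (sole candidate).
r6c3 = 2 (sole candidate).
r7c5 = 7 (sole candidate).
r1c4 = 1: row 1 has {2,3,4,5,6,7,8,9}; col 4 has {2,3,4,5,6,7,8,9}; box has {3,4,6,7,9} → only 1 remains.

759163428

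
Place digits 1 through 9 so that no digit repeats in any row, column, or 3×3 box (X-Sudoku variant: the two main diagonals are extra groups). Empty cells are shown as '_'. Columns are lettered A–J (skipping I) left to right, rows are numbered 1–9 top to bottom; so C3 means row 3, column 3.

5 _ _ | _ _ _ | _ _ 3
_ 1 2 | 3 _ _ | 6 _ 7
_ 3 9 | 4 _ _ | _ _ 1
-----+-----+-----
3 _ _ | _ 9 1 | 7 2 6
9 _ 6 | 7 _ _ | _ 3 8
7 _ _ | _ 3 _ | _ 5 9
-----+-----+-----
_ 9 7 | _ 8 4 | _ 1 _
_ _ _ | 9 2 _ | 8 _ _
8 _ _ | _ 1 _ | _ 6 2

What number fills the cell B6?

8

A2 = 4 (sole candidate).
E2 = 5 (sole candidate).
H2 = 9 (sole candidate).
A3 = 6 (sole candidate).
E3 = 7 (sole candidate).
H3 = 8 (sole candidate).
D4 = 8 (sole candidate).
E5 = 4 (sole candidate).
G5 = 1 (sole candidate).
F6 = 6 (sole candidate).
G6 = 4 (sole candidate).
A7 = 2 (sole candidate).
G7 = 3 (sole candidate).
J7 = 5 (sole candidate).
A8 = 1 (sole candidate).
H8 = 7 (sole candidate).
J8 = 4 (sole candidate).
D9 = 5 (sole candidate).
G9 = 9 (sole candidate).
C1 = 8 (sole candidate).
E1 = 6 (sole candidate).
G1 = 2 (sole candidate).
H1 = 4 (sole candidate).
F2 = 8 (sole candidate).
F3 = 2 (sole candidate).
G3 = 5 (sole candidate).
F5 = 5 (sole candidate).
C6 = 1 (sole candidate).
D6 = 2 (sole candidate).
D7 = 6 (sole candidate).
B8 = 6 (sole candidate).
F8 = 3 (sole candidate).
B9 = 4 (sole candidate).
C9 = 3 (sole candidate).
F9 = 7 (sole candidate).
B1 = 7 (sole candidate).
D1 = 1 (sole candidate).
F1 = 9 (sole candidate).
B4 = 5 (sole candidate).
C4 = 4 (sole candidate).
B5 = 2 (sole candidate).
B6 = 8: row 6 has {1,2,3,4,5,6,7,9}; col 2 has {1,2,3,4,5,6,7,9}; box has {1,2,3,4,5,6,7,9} → only 8 remains.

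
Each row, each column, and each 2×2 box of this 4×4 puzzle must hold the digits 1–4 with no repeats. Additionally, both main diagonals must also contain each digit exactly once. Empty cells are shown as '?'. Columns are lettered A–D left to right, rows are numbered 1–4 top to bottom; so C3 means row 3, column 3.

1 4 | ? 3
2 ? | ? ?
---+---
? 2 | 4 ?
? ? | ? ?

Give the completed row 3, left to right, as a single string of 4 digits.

3241

C1 = 2: row 1 has {1,3,4}; col 3 has {4}; box has {3} → only 2 remains.
B2 = 3: row 2 has {2}; col 2 has {2,4}; box has {1,2,4}; main diagonal has {1,4} → only 3 remains.
C2 = 1: row 2 has {2,3}; col 3 has {2,4}; box has {2,3}; anti-diagonal has {2,3} → only 1 remains.
D2 = 4: row 2 has {1,2,3}; col 4 has {3}; box has {1,2,3} → only 4 remains.
A3 = 3: row 3 has {2,4}; col 1 has {1,2}; box has {2} → only 3 remains.
D3 = 1: row 3 has {2,3,4}; col 4 has {3,4}; box has {4} → only 1 remains.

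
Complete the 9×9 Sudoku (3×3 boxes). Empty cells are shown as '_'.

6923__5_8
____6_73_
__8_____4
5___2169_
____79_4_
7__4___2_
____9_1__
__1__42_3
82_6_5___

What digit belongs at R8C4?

7

R1C6 = 7 (sole candidate).
R1C8 = 1 (sole candidate).
R3C6 = 2 (sole candidate).
R3C7 = 9 (sole candidate).
R3C8 = 6 (sole candidate).
R4C4 = 8 (sole candidate).
R4C9 = 7 (sole candidate).
R5C4 = 5 (sole candidate).
R5C9 = 1 (sole candidate).
R6C5 = 3 (sole candidate).
R6C6 = 6 (sole candidate).
R6C7 = 8 (sole candidate).
R6C9 = 5 (sole candidate).
R7C9 = 6 (sole candidate).
R8C1 = 9 (sole candidate).
R8C4 = 7: row 8 has {1,2,3,4,9}; col 4 has {3,4,5,6,8}; box has {4,5,6,9} → only 7 remains.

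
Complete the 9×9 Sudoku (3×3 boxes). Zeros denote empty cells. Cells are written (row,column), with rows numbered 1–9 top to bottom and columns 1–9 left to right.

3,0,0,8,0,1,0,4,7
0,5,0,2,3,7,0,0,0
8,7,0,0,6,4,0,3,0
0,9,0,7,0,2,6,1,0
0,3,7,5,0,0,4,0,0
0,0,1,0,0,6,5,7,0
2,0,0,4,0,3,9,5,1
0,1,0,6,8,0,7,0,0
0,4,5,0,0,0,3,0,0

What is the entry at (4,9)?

(1,7) = 2: row 1 has {1,3,4,7,8}; col 7 has {3,4,5,6,7,9}; box has {3,4,7} → only 2 remains.
(3,4) = 9: row 3 has {3,4,6,7,8}; col 4 has {2,4,5,6,7,8}; box has {1,2,3,4,6,7,8} → only 9 remains.
(3,7) = 1: row 3 has {3,4,6,7,8,9}; col 7 has {2,3,4,5,6,7,9}; box has {2,3,4,7} → only 1 remains.
(3,9) = 5: row 3 has {1,3,4,6,7,8,9}; col 9 has {1,7}; box has {1,2,3,4,7} → only 5 remains.
(4,5) = 4: row 4 has {1,2,6,7,9}; col 5 has {3,6,8}; box has {2,5,6,7} → only 4 remains.
(5,1) = 6: row 5 has {3,4,5,7}; col 1 has {2,3,8}; box has {1,3,7,9} → only 6 remains.
(6,1) = 4: row 6 has {1,5,6,7}; col 1 has {2,3,6,8}; box has {1,3,6,7,9} → only 4 remains.
(6,4) = 3: row 6 has {1,4,5,6,7}; col 4 has {2,4,5,6,7,8,9}; box has {2,4,5,6,7} → only 3 remains.
(6,5) = 9: row 6 has {1,3,4,5,6,7}; col 5 has {3,4,6,8}; box has {2,3,4,5,6,7} → only 9 remains.
(7,5) = 7: row 7 has {1,2,3,4,5,9}; col 5 has {3,4,6,8,9}; box has {3,4,6,8} → only 7 remains.
(8,1) = 9: row 8 has {1,6,7,8}; col 1 has {2,3,4,6,8}; box has {1,2,4,5} → only 9 remains.
(8,3) = 3: row 8 has {1,6,7,8,9}; col 3 has {1,5,7}; box has {1,2,4,5,9} → only 3 remains.
(8,6) = 5: row 8 has {1,3,6,7,8,9}; col 6 has {1,2,3,4,6,7}; box has {3,4,6,7,8} → only 5 remains.
(8,8) = 2: row 8 has {1,3,5,6,7,8,9}; col 8 has {1,3,4,5,7}; box has {1,3,5,7,9} → only 2 remains.
(8,9) = 4: row 8 has {1,2,3,5,6,7,8,9}; col 9 has {1,5,7}; box has {1,2,3,5,7,9} → only 4 remains.
(9,1) = 7: row 9 has {3,4,5}; col 1 has {2,3,4,6,8,9}; box has {1,2,3,4,5,9} → only 7 remains.
(9,4) = 1: row 9 has {3,4,5,7}; col 4 has {2,3,4,5,6,7,8,9}; box has {3,4,5,6,7,8} → only 1 remains.
(9,5) = 2: row 9 has {1,3,4,5,7}; col 5 has {3,4,6,7,8,9}; box has {1,3,4,5,6,7,8} → only 2 remains.
(9,6) = 9: row 9 has {1,2,3,4,5,7}; col 6 has {1,2,3,4,5,6,7}; box has {1,2,3,4,5,6,7,8} → only 9 remains.
(1,2) = 6: row 1 has {1,2,3,4,7,8}; col 2 has {1,3,4,5,7,9}; box has {3,5,7,8} → only 6 remains.
(1,3) = 9: row 1 has {1,2,3,4,6,7,8}; col 3 has {1,3,5,7}; box has {3,5,6,7,8} → only 9 remains.
(1,5) = 5: row 1 has {1,2,3,4,6,7,8,9}; col 5 has {2,3,4,6,7,8,9}; box has {1,2,3,4,6,7,8,9} → only 5 remains.
(2,1) = 1: row 2 has {2,3,5,7}; col 1 has {2,3,4,6,7,8,9}; box has {3,5,6,7,8,9} → only 1 remains.
(2,3) = 4: row 2 has {1,2,3,5,7}; col 3 has {1,3,5,7,9}; box has {1,3,5,6,7,8,9} → only 4 remains.
(2,7) = 8: row 2 has {1,2,3,4,5,7}; col 7 has {1,2,3,4,5,6,7,9}; box has {1,2,3,4,5,7} → only 8 remains.
(3,3) = 2: row 3 has {1,3,4,5,6,7,8,9}; col 3 has {1,3,4,5,7,9}; box has {1,3,4,5,6,7,8,9} → only 2 remains.
(4,1) = 5: row 4 has {1,2,4,6,7,9}; col 1 has {1,2,3,4,6,7,8,9}; box has {1,3,4,6,7,9} → only 5 remains.
(4,3) = 8: row 4 has {1,2,4,5,6,7,9}; col 3 has {1,2,3,4,5,7,9}; box has {1,3,4,5,6,7,9} → only 8 remains.
(4,9) = 3: row 4 has {1,2,4,5,6,7,8,9}; col 9 has {1,4,5,7}; box has {1,4,5,6,7} → only 3 remains.

3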